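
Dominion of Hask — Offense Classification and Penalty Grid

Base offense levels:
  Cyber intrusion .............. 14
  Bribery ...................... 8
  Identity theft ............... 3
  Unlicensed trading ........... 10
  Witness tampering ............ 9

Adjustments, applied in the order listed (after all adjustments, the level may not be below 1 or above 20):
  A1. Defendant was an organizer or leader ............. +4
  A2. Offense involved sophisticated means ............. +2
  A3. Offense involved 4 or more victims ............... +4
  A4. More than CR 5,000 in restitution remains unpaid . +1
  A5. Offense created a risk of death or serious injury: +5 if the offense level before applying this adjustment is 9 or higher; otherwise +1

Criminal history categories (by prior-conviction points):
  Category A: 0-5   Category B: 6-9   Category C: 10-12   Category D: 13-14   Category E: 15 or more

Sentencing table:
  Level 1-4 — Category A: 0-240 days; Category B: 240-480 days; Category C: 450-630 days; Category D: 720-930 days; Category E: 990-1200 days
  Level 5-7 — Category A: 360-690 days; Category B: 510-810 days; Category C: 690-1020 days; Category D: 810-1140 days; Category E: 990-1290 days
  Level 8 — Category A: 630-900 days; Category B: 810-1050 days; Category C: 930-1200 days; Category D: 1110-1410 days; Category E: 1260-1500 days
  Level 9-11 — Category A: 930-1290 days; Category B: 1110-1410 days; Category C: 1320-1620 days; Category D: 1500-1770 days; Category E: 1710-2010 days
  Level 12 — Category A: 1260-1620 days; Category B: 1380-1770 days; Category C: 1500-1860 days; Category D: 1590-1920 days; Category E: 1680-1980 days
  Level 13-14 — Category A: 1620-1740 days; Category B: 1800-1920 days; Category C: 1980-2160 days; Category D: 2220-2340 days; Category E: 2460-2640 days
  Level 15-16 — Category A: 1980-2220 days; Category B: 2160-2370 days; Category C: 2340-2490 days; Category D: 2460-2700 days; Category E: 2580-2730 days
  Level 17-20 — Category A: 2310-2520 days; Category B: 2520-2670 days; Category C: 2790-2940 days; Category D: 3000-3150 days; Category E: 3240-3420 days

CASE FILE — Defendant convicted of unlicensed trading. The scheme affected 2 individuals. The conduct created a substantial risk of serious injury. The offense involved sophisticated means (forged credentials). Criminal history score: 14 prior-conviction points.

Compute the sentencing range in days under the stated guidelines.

3000-3150 days

Base offense level for unlicensed trading: 10.
A2 applies: 10 + 2 = 12.
A3 does not apply.
A4 does not apply.
A5 applies (level before this adjustment is 12 ≥ 9, so +5): 12 + 5 = 17.
Final offense level: 17.
Criminal history: 14 prior points → Category D (13-14).
Level 17 falls in the 17-20 band.
Grid: Level 17-20 × Category D = 3000-3150 days.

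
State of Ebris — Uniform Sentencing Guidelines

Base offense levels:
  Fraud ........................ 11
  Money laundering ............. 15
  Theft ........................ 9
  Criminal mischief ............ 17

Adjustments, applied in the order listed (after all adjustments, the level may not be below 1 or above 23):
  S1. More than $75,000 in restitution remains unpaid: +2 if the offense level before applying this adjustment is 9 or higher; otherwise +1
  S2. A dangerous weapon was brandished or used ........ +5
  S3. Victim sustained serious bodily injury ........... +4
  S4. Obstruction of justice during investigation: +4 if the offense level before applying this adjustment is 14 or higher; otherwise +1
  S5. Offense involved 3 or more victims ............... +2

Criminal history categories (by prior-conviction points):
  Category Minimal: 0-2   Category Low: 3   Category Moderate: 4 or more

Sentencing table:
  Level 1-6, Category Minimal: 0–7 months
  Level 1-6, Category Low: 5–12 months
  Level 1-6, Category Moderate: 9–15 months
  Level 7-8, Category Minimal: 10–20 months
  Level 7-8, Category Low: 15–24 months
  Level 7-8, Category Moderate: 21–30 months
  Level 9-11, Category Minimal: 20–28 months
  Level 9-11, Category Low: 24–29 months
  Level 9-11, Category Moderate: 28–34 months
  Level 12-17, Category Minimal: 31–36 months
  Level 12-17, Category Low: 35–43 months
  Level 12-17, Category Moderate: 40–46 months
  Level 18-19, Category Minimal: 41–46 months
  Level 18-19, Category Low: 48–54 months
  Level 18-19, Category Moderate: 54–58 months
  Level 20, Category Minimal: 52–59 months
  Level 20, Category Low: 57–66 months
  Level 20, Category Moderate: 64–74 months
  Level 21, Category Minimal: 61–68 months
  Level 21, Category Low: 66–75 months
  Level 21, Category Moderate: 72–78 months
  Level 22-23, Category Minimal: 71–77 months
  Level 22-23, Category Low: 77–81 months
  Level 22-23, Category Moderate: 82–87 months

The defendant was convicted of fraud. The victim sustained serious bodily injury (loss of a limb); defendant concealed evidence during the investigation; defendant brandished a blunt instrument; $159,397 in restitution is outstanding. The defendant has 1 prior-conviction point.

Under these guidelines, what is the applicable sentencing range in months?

Base offense level for fraud: 11.
S1 applies (level before this adjustment is 11 ≥ 9, so +2): 11 + 2 = 13.
S2 applies: 13 + 5 = 18.
S3 applies: 18 + 4 = 22.
S4 applies (level before this adjustment is 22 ≥ 14, so +4): 22 + 4 = 26.
Level 26 exceeds the maximum of 23; capped at 23.
Final offense level: 23.
Criminal history: 1 prior point → Category Minimal (0-2).
Level 23 falls in the 22-23 band.
Grid: Level 22-23 × Category Minimal = 71-77 months.

71-77 months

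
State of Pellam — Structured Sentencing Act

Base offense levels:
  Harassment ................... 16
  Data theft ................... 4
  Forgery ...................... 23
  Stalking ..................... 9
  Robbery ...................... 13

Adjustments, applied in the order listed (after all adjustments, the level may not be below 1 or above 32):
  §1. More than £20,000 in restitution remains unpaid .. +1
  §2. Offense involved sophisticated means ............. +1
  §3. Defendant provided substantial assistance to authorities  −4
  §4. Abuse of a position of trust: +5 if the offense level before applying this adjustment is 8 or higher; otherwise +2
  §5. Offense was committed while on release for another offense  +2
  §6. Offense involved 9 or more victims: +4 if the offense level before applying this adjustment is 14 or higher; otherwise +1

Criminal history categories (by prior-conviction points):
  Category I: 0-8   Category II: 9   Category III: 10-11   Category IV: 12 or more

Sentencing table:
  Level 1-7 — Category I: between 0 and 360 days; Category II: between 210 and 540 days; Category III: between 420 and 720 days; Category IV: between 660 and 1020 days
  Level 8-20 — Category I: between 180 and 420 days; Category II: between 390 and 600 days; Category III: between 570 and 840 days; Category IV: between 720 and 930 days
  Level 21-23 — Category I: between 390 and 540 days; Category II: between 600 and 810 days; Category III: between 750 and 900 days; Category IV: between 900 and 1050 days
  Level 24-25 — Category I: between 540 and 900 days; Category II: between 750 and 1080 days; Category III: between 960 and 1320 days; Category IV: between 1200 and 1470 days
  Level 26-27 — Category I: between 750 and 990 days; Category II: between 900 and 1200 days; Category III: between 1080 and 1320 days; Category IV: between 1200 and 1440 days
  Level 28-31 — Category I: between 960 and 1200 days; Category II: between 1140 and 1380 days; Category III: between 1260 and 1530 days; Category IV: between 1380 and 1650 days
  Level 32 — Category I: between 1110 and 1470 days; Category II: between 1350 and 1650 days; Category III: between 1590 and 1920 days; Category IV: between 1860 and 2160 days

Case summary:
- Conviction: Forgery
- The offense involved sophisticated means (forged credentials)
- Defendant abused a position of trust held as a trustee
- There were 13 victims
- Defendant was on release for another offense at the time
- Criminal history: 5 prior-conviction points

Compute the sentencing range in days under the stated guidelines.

Base offense level for forgery: 23.
§2 applies: 23 + 1 = 24.
§4 applies (level before this adjustment is 24 ≥ 8, so +5): 24 + 5 = 29.
§5 applies: 29 + 2 = 31.
§6 applies (level before this adjustment is 31 ≥ 14, so +4): 31 + 4 = 35.
Level 35 exceeds the maximum of 32; capped at 32.
Final offense level: 32.
Criminal history: 5 prior points → Category I (0-8).
Level 32 falls in the 32 band.
Grid: Level 32 × Category I = 1110-1470 days.

1110-1470 days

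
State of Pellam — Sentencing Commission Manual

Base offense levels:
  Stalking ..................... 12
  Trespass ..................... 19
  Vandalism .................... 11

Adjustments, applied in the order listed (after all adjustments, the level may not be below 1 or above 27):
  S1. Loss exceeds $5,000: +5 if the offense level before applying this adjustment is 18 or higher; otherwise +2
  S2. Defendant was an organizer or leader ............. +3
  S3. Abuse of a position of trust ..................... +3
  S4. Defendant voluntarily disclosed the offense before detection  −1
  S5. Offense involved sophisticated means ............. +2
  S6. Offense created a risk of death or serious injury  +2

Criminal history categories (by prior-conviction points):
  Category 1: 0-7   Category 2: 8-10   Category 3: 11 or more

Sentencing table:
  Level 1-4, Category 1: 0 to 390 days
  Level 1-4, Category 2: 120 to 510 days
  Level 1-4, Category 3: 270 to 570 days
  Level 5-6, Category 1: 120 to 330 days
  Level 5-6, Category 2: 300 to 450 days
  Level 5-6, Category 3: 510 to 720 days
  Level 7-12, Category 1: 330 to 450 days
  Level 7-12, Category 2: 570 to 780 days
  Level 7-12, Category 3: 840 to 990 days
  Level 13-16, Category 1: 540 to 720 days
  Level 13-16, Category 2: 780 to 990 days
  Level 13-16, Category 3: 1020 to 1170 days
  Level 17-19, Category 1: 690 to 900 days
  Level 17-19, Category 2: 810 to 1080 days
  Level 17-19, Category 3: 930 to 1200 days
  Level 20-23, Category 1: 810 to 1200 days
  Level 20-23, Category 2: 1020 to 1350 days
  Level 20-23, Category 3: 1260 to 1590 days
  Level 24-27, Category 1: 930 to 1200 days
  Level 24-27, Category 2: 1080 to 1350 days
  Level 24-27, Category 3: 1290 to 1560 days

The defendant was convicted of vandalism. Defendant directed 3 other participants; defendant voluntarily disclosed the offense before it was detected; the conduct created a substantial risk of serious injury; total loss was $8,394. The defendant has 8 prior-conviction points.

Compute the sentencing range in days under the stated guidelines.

Base offense level for vandalism: 11.
S1 applies (level before this adjustment is 11 < 18, so +2): 11 + 2 = 13.
S2 applies: 13 + 3 = 16.
S4 applies: 16 − 1 = 15.
S5 does not apply.
S6 applies: 15 + 2 = 17.
Final offense level: 17.
Criminal history: 8 prior points → Category 2 (8-10).
Level 17 falls in the 17-19 band.
Grid: Level 17-19 × Category 2 = 810-1080 days.

810-1080 days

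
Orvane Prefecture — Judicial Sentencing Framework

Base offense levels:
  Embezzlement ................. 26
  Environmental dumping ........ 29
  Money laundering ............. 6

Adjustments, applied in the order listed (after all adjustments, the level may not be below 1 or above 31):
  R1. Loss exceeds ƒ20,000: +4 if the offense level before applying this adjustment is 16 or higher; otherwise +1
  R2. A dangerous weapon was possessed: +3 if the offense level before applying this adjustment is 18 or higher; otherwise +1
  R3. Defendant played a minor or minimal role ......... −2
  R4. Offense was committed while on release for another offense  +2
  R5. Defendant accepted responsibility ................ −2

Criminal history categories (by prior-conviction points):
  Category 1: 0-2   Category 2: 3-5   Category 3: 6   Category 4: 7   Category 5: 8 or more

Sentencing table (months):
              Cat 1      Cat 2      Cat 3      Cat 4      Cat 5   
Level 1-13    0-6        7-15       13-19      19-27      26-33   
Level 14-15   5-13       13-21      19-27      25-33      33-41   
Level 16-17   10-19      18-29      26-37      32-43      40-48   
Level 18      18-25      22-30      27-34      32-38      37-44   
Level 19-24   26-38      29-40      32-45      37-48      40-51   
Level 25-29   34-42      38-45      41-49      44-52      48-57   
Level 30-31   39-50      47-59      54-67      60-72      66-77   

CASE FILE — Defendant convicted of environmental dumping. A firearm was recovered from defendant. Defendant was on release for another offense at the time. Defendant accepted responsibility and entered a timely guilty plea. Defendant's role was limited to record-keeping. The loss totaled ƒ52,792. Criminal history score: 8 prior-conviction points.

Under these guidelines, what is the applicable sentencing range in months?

66-77 months

Base offense level for environmental dumping: 29.
R1 applies (level before this adjustment is 29 ≥ 16, so +4): 29 + 4 = 33.
R2 applies (level before this adjustment is 33 ≥ 18, so +3): 33 + 3 = 36.
R3 applies: 36 − 2 = 34.
R4 applies: 34 + 2 = 36.
R5 applies: 36 − 2 = 34.
Level 34 exceeds the maximum of 31; capped at 31.
Final offense level: 31.
Criminal history: 8 prior points → Category 5 (8+).
Level 31 falls in the 30-31 band.
Grid: Level 30-31 × Category 5 = 66-77 months.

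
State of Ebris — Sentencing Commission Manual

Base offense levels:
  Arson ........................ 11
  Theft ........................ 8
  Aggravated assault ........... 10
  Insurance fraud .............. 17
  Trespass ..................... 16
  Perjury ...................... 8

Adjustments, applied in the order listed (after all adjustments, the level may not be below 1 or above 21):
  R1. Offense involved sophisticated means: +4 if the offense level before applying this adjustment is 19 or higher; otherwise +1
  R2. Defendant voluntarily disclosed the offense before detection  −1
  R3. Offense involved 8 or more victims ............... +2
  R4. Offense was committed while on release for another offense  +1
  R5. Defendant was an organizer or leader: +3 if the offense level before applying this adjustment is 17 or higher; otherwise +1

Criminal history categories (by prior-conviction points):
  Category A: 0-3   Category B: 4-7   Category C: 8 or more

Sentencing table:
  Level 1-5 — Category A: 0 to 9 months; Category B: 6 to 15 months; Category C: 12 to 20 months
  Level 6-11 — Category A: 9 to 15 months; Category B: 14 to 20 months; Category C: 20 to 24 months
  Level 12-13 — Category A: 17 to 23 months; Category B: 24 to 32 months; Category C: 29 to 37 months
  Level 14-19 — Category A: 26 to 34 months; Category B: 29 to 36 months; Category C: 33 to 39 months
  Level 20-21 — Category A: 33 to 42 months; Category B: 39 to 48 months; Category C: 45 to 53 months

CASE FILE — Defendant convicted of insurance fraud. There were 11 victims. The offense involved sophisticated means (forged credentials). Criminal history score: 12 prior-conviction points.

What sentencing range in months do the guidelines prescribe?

45-53 months

Base offense level for insurance fraud: 17.
R1 applies (level before this adjustment is 17 < 19, so +1): 17 + 1 = 18.
R2 does not apply.
R3 applies: 18 + 2 = 20.
R4 does not apply.
R5 does not apply.
Final offense level: 20.
Criminal history: 12 prior points → Category C (8+).
Level 20 falls in the 20-21 band.
Grid: Level 20-21 × Category C = 45-53 months.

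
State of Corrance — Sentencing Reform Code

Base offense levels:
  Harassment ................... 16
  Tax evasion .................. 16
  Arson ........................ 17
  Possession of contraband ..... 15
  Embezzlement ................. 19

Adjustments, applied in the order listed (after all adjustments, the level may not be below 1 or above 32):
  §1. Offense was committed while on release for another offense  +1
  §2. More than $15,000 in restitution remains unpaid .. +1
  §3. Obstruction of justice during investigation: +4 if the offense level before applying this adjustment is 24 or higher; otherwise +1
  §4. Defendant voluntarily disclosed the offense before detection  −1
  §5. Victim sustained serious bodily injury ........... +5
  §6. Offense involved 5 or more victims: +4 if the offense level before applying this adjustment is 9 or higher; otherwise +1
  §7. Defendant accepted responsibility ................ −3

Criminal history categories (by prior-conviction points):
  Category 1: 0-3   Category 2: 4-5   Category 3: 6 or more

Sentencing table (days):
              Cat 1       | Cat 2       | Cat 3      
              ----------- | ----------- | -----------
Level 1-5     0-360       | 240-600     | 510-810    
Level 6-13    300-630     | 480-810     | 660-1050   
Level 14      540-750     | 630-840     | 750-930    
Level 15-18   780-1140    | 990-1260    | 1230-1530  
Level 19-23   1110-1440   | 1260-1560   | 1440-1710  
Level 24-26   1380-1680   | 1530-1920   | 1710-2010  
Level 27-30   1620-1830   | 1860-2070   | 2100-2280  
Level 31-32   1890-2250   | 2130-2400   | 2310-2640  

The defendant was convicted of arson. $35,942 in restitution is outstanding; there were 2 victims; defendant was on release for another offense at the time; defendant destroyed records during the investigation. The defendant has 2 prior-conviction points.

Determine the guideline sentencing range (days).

Base offense level for arson: 17.
§1 applies: 17 + 1 = 18.
§2 applies: 18 + 1 = 19.
§3 applies (level before this adjustment is 19 < 24, so +1): 19 + 1 = 20.
§5 does not apply.
Final offense level: 20.
Criminal history: 2 prior points → Category 1 (0-3).
Level 20 falls in the 19-23 band.
Grid: Level 19-23 × Category 1 = 1110-1440 days.

1110-1440 days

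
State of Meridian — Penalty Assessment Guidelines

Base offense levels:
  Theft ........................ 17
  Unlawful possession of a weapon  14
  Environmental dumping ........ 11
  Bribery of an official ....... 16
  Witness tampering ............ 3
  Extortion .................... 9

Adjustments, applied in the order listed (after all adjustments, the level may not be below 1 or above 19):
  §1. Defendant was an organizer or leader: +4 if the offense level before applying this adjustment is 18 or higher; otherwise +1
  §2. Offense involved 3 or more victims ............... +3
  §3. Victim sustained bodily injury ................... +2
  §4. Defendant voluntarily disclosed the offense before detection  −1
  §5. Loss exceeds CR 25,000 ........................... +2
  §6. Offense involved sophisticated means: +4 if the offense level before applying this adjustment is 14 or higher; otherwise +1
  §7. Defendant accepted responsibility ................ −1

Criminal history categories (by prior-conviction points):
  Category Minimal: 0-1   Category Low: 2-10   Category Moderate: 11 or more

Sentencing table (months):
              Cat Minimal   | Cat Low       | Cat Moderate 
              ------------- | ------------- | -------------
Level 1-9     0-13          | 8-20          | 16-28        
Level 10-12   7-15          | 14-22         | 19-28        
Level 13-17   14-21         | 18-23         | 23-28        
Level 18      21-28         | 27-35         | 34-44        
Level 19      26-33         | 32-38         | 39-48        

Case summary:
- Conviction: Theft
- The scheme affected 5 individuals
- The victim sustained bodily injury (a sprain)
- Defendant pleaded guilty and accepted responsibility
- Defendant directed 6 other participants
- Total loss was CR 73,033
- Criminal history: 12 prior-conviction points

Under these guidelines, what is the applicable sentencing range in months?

Base offense level for theft: 17.
§1 applies (level before this adjustment is 17 < 18, so +1): 17 + 1 = 18.
§2 applies: 18 + 3 = 21.
§3 applies: 21 + 2 = 23.
§4 does not apply.
§5 applies: 23 + 2 = 25.
§6 does not apply.
§7 applies: 25 − 1 = 24.
Level 24 exceeds the maximum of 19; capped at 19.
Final offense level: 19.
Criminal history: 12 prior points → Category Moderate (11+).
Level 19 falls in the 19 band.
Grid: Level 19 × Category Moderate = 39-48 months.

39-48 months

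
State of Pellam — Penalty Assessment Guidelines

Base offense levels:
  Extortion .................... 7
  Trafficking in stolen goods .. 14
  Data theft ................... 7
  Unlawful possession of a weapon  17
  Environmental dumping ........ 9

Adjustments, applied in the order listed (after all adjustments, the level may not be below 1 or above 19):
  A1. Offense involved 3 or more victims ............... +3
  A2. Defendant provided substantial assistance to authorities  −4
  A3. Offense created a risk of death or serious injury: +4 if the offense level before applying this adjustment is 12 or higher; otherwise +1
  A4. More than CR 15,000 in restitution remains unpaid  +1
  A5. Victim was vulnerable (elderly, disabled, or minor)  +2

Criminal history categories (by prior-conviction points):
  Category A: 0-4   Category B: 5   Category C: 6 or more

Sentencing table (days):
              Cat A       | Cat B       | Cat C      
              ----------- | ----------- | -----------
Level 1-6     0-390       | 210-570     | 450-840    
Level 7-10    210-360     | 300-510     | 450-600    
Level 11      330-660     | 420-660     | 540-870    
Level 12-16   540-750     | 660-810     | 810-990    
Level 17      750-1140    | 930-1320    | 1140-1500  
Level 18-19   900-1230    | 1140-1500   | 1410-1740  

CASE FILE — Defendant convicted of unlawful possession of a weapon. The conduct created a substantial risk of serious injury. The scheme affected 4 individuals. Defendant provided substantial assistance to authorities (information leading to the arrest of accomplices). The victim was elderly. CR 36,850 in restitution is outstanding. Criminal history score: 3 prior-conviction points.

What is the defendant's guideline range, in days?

Base offense level for unlawful possession of a weapon: 17.
A1 applies: 17 + 3 = 20.
A2 applies: 20 − 4 = 16.
A3 applies (level before this adjustment is 16 ≥ 12, so +4): 16 + 4 = 20.
A4 applies: 20 + 1 = 21.
A5 applies: 21 + 2 = 23.
Level 23 exceeds the maximum of 19; capped at 19.
Final offense level: 19.
Criminal history: 3 prior points → Category A (0-4).
Level 19 falls in the 18-19 band.
Grid: Level 18-19 × Category A = 900-1230 days.

900-1230 days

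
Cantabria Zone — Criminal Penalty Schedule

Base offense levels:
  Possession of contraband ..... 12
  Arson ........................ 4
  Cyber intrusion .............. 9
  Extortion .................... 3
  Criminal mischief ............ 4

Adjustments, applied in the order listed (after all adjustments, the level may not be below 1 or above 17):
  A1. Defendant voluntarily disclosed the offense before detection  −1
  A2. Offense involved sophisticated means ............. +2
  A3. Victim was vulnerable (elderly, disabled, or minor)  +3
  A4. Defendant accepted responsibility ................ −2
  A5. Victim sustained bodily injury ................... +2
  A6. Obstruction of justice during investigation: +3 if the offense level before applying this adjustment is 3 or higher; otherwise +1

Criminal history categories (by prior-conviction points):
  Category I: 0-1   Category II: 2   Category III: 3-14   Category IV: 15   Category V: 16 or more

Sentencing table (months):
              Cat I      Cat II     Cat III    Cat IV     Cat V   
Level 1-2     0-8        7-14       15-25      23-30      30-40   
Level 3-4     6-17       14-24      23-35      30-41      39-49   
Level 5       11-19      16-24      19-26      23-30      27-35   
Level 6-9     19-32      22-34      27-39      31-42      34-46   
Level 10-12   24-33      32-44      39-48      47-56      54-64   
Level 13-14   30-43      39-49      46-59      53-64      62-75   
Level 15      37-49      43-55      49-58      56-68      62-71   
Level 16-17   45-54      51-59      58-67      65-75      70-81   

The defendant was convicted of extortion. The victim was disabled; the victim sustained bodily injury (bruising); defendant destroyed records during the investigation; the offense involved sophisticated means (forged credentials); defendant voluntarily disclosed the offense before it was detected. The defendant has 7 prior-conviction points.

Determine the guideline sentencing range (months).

Base offense level for extortion: 3.
A1 applies: 3 − 1 = 2.
A2 applies: 2 + 2 = 4.
A3 applies: 4 + 3 = 7.
A5 applies: 7 + 2 = 9.
A6 applies (level before this adjustment is 9 ≥ 3, so +3): 9 + 3 = 12.
Final offense level: 12.
Criminal history: 7 prior points → Category III (3-14).
Level 12 falls in the 10-12 band.
Grid: Level 10-12 × Category III = 39-48 months.

39-48 months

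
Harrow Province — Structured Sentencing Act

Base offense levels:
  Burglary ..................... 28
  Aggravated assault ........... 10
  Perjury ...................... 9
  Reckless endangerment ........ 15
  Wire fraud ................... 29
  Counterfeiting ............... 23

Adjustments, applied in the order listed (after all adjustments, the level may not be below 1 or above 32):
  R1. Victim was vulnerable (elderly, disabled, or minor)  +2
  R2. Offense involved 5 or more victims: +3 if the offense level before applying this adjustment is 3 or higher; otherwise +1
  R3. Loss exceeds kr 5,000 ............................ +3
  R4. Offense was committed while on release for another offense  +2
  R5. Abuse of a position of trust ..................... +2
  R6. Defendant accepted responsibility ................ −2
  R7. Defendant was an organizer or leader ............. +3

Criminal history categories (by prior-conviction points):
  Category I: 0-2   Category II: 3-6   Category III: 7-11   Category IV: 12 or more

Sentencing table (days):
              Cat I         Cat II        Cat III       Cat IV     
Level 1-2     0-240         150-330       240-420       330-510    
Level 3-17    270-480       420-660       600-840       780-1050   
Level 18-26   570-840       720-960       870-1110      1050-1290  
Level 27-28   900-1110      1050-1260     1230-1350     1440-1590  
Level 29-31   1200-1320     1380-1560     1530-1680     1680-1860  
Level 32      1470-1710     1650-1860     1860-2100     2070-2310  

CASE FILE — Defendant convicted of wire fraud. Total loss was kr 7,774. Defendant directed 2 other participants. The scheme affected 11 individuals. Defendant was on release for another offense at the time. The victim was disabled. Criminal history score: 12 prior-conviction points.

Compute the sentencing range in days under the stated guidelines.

Base offense level for wire fraud: 29.
R1 applies: 29 + 2 = 31.
R2 applies (level before this adjustment is 31 ≥ 3, so +3): 31 + 3 = 34.
R3 applies: 34 + 3 = 37.
R4 applies: 37 + 2 = 39.
R7 applies: 39 + 3 = 42.
Level 42 exceeds the maximum of 32; capped at 32.
Final offense level: 32.
Criminal history: 12 prior points → Category IV (12+).
Level 32 falls in the 32 band.
Grid: Level 32 × Category IV = 2070-2310 days.

2070-2310 days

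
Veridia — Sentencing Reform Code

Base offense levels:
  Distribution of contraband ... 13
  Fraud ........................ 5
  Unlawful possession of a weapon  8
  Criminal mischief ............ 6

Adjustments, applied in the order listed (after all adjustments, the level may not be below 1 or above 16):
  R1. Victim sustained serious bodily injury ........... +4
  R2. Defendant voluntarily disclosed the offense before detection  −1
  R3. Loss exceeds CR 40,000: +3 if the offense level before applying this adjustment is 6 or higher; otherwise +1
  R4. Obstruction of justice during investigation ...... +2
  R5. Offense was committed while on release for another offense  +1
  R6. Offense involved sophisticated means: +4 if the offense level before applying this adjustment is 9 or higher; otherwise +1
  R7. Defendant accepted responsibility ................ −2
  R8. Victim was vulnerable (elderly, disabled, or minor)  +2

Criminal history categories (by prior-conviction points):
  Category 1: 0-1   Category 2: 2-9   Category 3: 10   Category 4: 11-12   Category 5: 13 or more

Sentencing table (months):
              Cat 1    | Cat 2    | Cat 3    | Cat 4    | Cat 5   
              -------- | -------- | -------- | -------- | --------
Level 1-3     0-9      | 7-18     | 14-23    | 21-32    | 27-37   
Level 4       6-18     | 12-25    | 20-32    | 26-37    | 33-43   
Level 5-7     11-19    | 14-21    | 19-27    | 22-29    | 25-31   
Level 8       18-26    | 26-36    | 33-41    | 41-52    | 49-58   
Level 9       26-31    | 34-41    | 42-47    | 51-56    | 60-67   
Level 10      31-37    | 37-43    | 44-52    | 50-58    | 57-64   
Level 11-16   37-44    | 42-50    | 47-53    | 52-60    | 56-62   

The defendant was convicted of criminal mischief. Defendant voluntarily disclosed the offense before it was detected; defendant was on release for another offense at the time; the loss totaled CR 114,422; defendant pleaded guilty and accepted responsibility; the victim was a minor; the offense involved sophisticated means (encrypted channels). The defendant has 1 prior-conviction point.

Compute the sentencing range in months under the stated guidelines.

18-26 months

Base offense level for criminal mischief: 6.
R1 does not apply.
R2 applies: 6 − 1 = 5.
R3 applies (level before this adjustment is 5 < 6, so +1): 5 + 1 = 6.
R5 applies: 6 + 1 = 7.
R6 applies (level before this adjustment is 7 < 9, so +1): 7 + 1 = 8.
R7 applies: 8 − 2 = 6.
R8 applies: 6 + 2 = 8.
Final offense level: 8.
Criminal history: 1 prior point → Category 1 (0-1).
Level 8 falls in the 8 band.
Grid: Level 8 × Category 1 = 18-26 months.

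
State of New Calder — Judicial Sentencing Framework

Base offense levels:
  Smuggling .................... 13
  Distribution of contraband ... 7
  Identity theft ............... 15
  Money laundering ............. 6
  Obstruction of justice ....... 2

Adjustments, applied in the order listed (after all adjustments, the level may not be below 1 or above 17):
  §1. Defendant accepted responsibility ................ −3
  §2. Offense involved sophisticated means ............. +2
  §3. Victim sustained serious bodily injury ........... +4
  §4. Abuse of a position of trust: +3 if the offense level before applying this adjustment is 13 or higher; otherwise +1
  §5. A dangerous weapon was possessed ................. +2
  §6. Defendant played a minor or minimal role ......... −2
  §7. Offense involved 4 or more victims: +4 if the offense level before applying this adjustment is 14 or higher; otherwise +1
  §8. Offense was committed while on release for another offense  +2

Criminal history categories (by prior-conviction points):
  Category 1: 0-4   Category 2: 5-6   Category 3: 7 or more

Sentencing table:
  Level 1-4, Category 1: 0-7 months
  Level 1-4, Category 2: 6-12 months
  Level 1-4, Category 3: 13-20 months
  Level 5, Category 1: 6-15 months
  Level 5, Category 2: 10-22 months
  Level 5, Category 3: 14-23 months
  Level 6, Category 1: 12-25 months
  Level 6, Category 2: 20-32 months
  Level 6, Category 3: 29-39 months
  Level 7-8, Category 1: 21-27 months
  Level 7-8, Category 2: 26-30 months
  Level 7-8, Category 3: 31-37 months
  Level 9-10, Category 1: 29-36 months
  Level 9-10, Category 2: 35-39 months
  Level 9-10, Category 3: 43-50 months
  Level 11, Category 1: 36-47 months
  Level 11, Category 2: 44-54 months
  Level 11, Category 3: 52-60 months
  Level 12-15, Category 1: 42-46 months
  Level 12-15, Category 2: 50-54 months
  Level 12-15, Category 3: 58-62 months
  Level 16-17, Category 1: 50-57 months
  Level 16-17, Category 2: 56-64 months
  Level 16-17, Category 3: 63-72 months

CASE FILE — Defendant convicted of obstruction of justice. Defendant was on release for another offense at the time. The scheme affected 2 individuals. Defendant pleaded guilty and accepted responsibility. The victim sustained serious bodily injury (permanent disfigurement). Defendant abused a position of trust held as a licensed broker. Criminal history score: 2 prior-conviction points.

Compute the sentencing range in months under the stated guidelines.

12-25 months

Base offense level for obstruction of justice: 2.
§1 applies: 2 − 3 = -1.
§3 applies: -1 + 4 = 3.
§4 applies (level before this adjustment is 3 < 13, so +1): 3 + 1 = 4.
§8 applies: 4 + 2 = 6.
Final offense level: 6.
Criminal history: 2 prior points → Category 1 (0-4).
Level 6 falls in the 6 band.
Grid: Level 6 × Category 1 = 12-25 months.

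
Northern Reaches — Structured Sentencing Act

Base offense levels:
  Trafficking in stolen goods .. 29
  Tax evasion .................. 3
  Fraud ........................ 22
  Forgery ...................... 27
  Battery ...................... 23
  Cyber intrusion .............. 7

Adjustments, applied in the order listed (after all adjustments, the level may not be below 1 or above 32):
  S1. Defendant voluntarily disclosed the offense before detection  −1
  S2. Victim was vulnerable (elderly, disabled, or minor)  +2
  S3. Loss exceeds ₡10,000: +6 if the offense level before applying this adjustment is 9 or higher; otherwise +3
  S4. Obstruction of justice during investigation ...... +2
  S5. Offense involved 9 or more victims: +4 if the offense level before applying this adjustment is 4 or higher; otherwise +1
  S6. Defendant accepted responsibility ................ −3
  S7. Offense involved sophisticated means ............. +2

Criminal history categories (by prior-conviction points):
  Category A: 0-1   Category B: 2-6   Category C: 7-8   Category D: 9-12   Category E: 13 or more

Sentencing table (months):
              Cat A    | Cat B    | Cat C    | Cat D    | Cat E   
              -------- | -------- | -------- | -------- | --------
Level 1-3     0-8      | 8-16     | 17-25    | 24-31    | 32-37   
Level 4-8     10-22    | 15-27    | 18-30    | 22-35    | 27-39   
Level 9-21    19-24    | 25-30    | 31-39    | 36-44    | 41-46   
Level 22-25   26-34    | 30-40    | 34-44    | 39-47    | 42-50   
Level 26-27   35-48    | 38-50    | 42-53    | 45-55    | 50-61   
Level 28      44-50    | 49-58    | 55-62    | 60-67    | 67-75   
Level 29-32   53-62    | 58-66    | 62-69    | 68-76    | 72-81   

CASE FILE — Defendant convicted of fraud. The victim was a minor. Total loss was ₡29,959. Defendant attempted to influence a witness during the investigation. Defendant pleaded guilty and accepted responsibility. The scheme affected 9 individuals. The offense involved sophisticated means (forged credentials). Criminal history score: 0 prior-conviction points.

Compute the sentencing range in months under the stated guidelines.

Base offense level for fraud: 22.
S1 does not apply.
S2 applies: 22 + 2 = 24.
S3 applies (level before this adjustment is 24 ≥ 9, so +6): 24 + 6 = 30.
S4 applies: 30 + 2 = 32.
S5 applies (level before this adjustment is 32 ≥ 4, so +4): 32 + 4 = 36.
S6 applies: 36 − 3 = 33.
S7 applies: 33 + 2 = 35.
Level 35 exceeds the maximum of 32; capped at 32.
Final offense level: 32.
Criminal history: 0 prior points → Category A (0-1).
Level 32 falls in the 29-32 band.
Grid: Level 29-32 × Category A = 53-62 months.

53-62 months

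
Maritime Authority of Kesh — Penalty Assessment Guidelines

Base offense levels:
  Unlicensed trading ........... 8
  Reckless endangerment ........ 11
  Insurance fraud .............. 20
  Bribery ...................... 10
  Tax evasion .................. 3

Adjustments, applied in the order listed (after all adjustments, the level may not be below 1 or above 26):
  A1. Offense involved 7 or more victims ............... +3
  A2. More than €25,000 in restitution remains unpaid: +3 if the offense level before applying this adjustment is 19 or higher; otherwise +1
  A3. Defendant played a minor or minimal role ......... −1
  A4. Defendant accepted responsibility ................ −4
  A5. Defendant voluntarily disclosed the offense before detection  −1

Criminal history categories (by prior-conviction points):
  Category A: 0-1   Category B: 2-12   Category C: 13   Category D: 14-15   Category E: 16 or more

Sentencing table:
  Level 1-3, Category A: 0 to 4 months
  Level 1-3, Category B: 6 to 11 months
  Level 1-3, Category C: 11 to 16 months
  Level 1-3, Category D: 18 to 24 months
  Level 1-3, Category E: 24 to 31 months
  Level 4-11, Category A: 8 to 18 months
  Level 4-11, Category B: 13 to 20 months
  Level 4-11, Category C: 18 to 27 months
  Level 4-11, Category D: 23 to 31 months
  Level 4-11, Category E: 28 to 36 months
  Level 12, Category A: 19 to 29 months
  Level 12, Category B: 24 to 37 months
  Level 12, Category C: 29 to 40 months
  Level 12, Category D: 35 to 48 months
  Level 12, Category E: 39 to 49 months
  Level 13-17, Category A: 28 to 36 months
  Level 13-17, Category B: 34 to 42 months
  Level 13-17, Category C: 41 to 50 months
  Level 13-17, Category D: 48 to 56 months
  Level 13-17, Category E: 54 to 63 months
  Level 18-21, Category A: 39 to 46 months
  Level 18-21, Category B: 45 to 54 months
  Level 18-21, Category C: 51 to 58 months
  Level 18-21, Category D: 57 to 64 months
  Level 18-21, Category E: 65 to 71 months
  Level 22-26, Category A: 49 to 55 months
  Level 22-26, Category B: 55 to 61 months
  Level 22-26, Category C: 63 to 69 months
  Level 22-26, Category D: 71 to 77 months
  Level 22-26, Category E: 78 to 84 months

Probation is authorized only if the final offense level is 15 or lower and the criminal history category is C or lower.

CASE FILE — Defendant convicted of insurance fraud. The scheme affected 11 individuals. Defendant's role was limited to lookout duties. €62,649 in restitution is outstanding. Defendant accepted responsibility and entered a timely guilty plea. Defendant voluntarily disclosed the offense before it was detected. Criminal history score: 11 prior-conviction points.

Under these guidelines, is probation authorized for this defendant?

No

Base offense level for insurance fraud: 20.
A1 applies: 20 + 3 = 23.
A2 applies (level before this adjustment is 23 ≥ 19, so +3): 23 + 3 = 26.
A3 applies: 26 − 1 = 25.
A4 applies: 25 − 4 = 21.
A5 applies: 21 − 1 = 20.
Final offense level: 20.
Criminal history: 11 prior points → Category B (2-12).
Level 20 falls in the 18-21 band.
Grid: Level 18-21 × Category B = 45-54 months.
Probation check: level 20 > 15 and category B ≤ C → not eligible.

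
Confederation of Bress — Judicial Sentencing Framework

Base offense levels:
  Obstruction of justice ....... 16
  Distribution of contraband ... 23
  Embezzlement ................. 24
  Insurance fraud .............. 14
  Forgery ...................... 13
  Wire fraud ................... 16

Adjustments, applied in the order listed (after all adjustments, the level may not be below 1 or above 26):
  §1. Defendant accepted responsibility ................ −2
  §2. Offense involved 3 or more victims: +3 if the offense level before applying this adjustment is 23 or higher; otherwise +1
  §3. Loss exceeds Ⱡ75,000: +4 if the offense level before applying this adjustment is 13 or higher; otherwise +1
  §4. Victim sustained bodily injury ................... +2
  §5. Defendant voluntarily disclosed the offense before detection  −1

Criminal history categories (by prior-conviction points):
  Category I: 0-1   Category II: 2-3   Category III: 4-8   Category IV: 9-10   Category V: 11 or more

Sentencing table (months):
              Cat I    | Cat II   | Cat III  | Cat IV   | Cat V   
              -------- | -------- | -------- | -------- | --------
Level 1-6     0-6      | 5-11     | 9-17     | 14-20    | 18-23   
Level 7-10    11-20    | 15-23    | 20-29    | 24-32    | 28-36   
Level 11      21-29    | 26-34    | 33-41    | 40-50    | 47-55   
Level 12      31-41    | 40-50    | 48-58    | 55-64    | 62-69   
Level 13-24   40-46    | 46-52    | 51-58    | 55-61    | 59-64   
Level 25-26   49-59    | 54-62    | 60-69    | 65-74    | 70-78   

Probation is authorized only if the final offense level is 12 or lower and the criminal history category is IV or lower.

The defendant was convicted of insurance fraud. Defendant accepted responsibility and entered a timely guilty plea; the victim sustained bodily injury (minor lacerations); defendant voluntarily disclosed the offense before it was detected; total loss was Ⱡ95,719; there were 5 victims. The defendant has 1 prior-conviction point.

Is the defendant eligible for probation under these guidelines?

No

Base offense level for insurance fraud: 14.
§1 applies: 14 − 2 = 12.
§2 applies (level before this adjustment is 12 < 23, so +1): 12 + 1 = 13.
§3 applies (level before this adjustment is 13 ≥ 13, so +4): 13 + 4 = 17.
§4 applies: 17 + 2 = 19.
§5 applies: 19 − 1 = 18.
Final offense level: 18.
Criminal history: 1 prior point → Category I (0-1).
Level 18 falls in the 13-24 band.
Grid: Level 13-24 × Category I = 40-46 months.
Probation check: level 18 > 12 and category I ≤ IV → not eligible.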